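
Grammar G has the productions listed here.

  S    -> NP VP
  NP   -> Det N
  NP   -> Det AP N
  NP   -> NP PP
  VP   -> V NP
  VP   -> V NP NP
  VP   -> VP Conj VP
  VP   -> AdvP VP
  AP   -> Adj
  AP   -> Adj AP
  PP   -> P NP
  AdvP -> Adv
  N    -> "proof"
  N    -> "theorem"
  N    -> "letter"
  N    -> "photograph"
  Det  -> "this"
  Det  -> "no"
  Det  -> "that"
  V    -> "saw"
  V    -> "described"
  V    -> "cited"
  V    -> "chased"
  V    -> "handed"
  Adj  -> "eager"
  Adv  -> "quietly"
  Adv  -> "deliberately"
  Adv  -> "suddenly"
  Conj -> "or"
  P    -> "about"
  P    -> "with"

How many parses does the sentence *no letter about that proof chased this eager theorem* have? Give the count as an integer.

1

[S [NP [NP [Det no] [N letter]] [PP [P about] [NP [Det that] [N proof]]]] [VP [V chased] [NP [Det this] [AP [Adj eager]] [N theorem]]]]
No rule offers an alternative attachment or grouping for any span, so this is the only derivation.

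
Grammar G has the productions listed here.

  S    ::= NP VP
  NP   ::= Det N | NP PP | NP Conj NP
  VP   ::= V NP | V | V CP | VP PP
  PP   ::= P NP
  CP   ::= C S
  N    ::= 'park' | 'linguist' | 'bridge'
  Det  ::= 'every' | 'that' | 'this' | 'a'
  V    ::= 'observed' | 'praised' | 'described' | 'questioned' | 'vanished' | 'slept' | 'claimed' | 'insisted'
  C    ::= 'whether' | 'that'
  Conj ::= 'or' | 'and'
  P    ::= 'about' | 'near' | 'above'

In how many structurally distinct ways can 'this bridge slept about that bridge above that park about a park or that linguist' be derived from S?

9

Two of the 9 distinct bracketings:
[S [NP [Det this] [N bridge]] [VP [VP [V slept]] [PP [P about] [NP [NP [Det that] [N bridge]] [PP [P above] [NP [NP [Det that] [N park]] [PP [P about] [NP [NP [Det a] [N park]] [Conj or] [NP [Det that] [N linguist]]]]]]]]]]
[S [NP [Det this] [N bridge]] [VP [VP [V slept]] [PP [P about] [NP [NP [Det that] [N bridge]] [PP [P above] [NP [NP [NP [Det that] [N park]] [PP [P about] [NP [Det a] [N park]]]] [Conj or] [NP [Det that] [N linguist]]]]]]]]
The trees differ in how a recursive rule is bracketed over the same span.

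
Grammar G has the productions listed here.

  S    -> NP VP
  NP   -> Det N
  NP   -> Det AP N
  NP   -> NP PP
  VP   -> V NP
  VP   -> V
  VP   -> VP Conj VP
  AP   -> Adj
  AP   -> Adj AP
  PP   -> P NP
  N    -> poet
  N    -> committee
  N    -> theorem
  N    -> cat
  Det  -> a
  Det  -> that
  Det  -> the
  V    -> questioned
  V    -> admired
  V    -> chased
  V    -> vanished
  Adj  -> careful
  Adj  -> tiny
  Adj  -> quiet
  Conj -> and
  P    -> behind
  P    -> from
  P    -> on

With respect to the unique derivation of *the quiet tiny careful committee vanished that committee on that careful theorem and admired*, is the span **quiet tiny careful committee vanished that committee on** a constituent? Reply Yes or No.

[S [NP [Det the] [AP [Adj quiet] [AP [Adj tiny] [AP [Adj careful]]]] [N committee]] [VP [VP [V vanished] [NP [NP [Det that] [N committee]] [PP [P on] [NP [Det that] [AP [Adj careful]] [N theorem]]]]] [Conj and] [VP [V admired]]]]
The smallest constituent containing 'quiet tiny careful committee vanished that committee on' is the S spanning 'the quiet tiny careful committee vanished that committee on that careful theorem and admired'; no single node in the tree dominates exactly the given words.

No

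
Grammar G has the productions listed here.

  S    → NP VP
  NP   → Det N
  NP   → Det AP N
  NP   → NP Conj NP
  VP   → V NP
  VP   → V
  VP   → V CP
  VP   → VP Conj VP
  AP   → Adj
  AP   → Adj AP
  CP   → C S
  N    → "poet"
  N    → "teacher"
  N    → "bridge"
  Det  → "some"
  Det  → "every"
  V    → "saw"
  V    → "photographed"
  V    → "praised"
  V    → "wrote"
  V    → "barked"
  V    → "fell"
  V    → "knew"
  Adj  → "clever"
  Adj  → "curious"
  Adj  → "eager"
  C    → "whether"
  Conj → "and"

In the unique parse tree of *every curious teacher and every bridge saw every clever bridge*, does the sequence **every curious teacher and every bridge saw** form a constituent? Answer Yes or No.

[S [NP [NP [Det every] [AP [Adj curious]] [N teacher]] [Conj and] [NP [Det every] [N bridge]]] [VP [V saw] [NP [Det every] [AP [Adj clever]] [N bridge]]]]
The smallest constituent containing 'every curious teacher and every bridge saw' is the S spanning 'every curious teacher and every bridge saw every clever bridge'; no single node in the tree dominates exactly the given words.

No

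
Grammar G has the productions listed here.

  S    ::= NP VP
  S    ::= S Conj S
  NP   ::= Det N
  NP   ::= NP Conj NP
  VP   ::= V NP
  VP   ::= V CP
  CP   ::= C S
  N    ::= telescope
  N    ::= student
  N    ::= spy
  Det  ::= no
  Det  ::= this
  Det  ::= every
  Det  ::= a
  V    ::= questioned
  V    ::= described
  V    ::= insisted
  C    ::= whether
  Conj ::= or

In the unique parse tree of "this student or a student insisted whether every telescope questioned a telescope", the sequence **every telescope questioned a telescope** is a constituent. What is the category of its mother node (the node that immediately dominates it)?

CP

[S [NP [NP [Det this] [N student]] [Conj or] [NP [Det a] [N student]]] [VP [V insisted] [CP [C whether] [S [NP [Det every] [N telescope]] [VP [V questioned] [NP [Det a] [N telescope]]]]]]]
The span 'every telescope questioned a telescope' is the S node built by S → NP VP.
Its mother is the CP built by CP → C S.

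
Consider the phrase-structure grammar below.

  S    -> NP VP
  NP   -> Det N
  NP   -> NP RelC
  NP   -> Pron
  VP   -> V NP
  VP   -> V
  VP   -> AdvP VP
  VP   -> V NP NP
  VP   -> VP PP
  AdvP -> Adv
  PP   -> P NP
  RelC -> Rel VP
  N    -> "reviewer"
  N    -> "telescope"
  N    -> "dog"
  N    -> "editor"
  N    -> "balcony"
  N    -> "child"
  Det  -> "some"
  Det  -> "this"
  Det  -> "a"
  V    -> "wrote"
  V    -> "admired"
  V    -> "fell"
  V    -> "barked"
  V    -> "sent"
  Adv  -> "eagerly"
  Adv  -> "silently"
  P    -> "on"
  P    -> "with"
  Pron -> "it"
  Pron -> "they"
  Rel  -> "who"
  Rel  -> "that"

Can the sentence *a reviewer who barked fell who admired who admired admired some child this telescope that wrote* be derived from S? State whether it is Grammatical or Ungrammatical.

For S → NP VP, every NP-prefix leaves a non-VP remainder: after 'a reviewer' the remainder is not a VP; after 'a reviewer who barked' the remainder is not a VP.

Ungrammatical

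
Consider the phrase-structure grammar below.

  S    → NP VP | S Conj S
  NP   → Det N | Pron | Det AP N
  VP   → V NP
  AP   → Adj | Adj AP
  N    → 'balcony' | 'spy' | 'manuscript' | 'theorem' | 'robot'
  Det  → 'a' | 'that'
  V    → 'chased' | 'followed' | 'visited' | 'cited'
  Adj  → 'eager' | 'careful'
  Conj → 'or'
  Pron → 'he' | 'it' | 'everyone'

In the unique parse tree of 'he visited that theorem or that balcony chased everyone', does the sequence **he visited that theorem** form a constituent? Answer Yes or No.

[S [S [NP [Pron he]] [VP [V visited] [NP [Det that] [N theorem]]]] [Conj or] [S [NP [Det that] [N balcony]] [VP [V chased] [NP [Pron everyone]]]]]
The words 'he visited that theorem' are exhaustively dominated by a single S node (built by S → NP VP), so they form a constituent.

Yes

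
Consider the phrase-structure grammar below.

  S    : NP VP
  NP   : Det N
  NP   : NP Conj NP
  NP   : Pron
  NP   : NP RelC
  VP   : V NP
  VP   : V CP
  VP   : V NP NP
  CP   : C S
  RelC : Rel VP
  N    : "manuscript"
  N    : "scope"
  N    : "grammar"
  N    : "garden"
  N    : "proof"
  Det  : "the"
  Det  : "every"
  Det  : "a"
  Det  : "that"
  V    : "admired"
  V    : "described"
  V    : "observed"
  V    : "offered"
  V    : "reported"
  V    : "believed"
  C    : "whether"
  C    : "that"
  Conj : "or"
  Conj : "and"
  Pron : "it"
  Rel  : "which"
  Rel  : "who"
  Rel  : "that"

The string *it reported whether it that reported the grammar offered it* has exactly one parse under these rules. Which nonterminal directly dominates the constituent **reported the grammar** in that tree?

RelC

[S [NP [Pron it]] [VP [V reported] [CP [C whether] [S [NP [NP [Pron it]] [RelC [Rel that] [VP [V reported] [NP [Det the] [N grammar]]]]] [VP [V offered] [NP [Pron it]]]]]]]
The span 'reported the grammar' is the VP node built by VP → V NP.
Its mother is the RelC built by RelC → Rel VP.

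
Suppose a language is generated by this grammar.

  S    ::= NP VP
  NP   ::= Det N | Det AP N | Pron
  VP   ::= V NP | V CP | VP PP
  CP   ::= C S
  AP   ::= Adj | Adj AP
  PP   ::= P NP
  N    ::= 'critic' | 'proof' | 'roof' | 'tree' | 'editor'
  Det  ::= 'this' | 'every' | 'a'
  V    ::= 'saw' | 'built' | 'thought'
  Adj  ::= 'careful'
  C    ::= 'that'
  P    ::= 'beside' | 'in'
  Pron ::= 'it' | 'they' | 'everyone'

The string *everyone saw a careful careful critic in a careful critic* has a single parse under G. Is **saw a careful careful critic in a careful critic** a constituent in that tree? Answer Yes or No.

[S [NP [Pron everyone]] [VP [VP [V saw] [NP [Det a] [AP [Adj careful] [AP [Adj careful]]] [N critic]]] [PP [P in] [NP [Det a] [AP [Adj careful]] [N critic]]]]]
The words 'saw a careful careful critic in a careful critic' are exhaustively dominated by a single VP node (built by VP → VP PP), so they form a constituent.

Yes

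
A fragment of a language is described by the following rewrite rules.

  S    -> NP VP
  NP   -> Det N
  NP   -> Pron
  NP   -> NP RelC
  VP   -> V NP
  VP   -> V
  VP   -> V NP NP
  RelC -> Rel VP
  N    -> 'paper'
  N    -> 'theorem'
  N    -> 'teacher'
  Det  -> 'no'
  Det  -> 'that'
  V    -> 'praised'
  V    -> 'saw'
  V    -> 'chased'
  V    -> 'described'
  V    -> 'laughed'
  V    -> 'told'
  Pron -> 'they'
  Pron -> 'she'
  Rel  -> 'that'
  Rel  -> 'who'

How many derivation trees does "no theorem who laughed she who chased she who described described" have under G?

7

Two of the 7 distinct bracketings:
[S [NP [NP [Det no] [N theorem]] [RelC [Rel who] [VP [V laughed] [NP [NP [Pron she]] [RelC [Rel who] [VP [V chased] [NP [NP [Pron she]] [RelC [Rel who] [VP [V described]]]]]]]]]] [VP [V described]]]
[S [NP [NP [Det no] [N theorem]] [RelC [Rel who] [VP [V laughed] [NP [NP [NP [Pron she]] [RelC [Rel who] [VP [V chased] [NP [Pron she]]]]] [RelC [Rel who] [VP [V described]]]]]]] [VP [V described]]]
The trees differ in how a recursive rule is bracketed over the same span.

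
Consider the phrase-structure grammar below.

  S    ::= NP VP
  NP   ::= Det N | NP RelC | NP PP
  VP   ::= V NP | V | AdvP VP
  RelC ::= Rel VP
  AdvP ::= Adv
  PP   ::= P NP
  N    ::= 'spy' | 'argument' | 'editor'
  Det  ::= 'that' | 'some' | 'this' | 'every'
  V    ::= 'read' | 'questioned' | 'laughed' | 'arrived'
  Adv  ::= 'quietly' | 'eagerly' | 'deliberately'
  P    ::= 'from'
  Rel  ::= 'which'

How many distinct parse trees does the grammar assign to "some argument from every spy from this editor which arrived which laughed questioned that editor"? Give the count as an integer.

9

Two of the 9 distinct bracketings:
[S [NP [NP [NP [NP [Det some] [N argument]] [PP [P from] [NP [NP [Det every] [N spy]] [PP [P from] [NP [Det this] [N editor]]]]]] [RelC [Rel which] [VP [V arrived]]]] [RelC [Rel which] [VP [V laughed]]]] [VP [V questioned] [NP [Det that] [N editor]]]]
[S [NP [NP [NP [NP [NP [Det some] [N argument]] [PP [P from] [NP [Det every] [N spy]]]] [PP [P from] [NP [Det this] [N editor]]]] [RelC [Rel which] [VP [V arrived]]]] [RelC [Rel which] [VP [V laughed]]]] [VP [V questioned] [NP [Det that] [N editor]]]]
The trees differ in how a recursive rule is bracketed over the same span.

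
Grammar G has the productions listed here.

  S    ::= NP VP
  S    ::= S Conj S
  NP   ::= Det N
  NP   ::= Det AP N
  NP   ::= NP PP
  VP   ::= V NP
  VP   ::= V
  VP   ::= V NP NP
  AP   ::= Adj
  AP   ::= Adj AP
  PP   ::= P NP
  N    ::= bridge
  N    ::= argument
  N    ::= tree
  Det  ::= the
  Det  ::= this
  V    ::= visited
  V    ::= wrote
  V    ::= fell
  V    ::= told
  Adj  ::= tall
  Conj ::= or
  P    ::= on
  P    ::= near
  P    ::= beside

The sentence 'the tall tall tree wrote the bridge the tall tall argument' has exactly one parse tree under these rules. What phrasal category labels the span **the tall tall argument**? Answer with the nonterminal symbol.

S
  NP
    Det: the
    AP
      Adj: tall
      AP
        Adj: tall
    N: tree
  VP
    V: wrote
    NP
      Det: the
      N: bridge
    NP
      Det: the
      AP
        Adj: tall
        AP
          Adj: tall
      N: argument
The span 'the tall tall argument' is the NP node built by NP → Det AP N.

NP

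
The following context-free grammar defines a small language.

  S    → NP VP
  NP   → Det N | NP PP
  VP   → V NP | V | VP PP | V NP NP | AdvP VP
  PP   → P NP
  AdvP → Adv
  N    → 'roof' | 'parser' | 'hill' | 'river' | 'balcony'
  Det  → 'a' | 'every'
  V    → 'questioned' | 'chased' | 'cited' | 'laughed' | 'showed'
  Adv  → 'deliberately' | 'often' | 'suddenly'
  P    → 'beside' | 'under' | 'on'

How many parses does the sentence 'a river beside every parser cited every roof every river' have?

[S [NP [NP [Det a] [N river]] [PP [P beside] [NP [Det every] [N parser]]]] [VP [V cited] [NP [Det every] [N roof]] [NP [Det every] [N river]]]]
No rule offers an alternative attachment or grouping for any span, so this is the only derivation.

1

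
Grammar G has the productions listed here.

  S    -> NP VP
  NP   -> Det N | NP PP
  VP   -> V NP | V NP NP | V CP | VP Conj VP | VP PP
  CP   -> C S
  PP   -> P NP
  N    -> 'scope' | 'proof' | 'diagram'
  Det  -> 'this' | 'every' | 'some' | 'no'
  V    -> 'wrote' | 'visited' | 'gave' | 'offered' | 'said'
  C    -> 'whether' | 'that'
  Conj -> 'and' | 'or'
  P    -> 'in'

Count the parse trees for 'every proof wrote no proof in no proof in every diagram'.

5

Two of the 5 distinct bracketings:
[S [NP [Det every] [N proof]] [VP [V wrote] [NP [NP [Det no] [N proof]] [PP [P in] [NP [NP [Det no] [N proof]] [PP [P in] [NP [Det every] [N diagram]]]]]]]]
[S [NP [Det every] [N proof]] [VP [V wrote] [NP [NP [NP [Det no] [N proof]] [PP [P in] [NP [Det no] [N proof]]]] [PP [P in] [NP [Det every] [N diagram]]]]]]
The trees differ in how a recursive rule is bracketed over the same span.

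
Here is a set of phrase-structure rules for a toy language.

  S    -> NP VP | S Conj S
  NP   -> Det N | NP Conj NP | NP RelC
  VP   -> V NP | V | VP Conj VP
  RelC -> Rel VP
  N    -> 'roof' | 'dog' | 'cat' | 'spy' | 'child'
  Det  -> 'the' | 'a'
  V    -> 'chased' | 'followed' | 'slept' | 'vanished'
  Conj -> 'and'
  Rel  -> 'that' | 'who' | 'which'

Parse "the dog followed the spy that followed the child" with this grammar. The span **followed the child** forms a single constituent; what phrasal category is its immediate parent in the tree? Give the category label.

RelC

S
  NP
    Det: the
    N: dog
  VP
    V: followed
    NP
      NP
        Det: the
        N: spy
      RelC
        Rel: that
        VP
          V: followed
          NP
            Det: the
            N: child
The span 'followed the child' is the VP node built by VP → V NP.
Its mother is the RelC built by RelC → Rel VP.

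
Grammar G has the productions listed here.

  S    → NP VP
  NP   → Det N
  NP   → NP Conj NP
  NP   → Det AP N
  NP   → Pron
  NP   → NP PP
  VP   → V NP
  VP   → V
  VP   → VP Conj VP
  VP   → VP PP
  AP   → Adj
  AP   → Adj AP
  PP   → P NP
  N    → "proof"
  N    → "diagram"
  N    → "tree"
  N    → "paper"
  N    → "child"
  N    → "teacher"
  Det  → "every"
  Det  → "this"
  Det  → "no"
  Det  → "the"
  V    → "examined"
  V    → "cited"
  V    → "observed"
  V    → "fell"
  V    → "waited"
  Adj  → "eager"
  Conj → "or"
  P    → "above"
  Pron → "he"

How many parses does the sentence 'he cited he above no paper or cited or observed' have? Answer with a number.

Two of the 4 distinct bracketings:
[S [NP [Pron he]] [VP [VP [V cited] [NP [NP [Pron he]] [PP [P above] [NP [Det no] [N paper]]]]] [Conj or] [VP [VP [V cited]] [Conj or] [VP [V observed]]]]]
[S [NP [Pron he]] [VP [VP [VP [V cited] [NP [Pron he]]] [PP [P above] [NP [Det no] [N paper]]]] [Conj or] [VP [VP [V cited]] [Conj or] [VP [V observed]]]]]
The difference turns on whether NP → NP PP is used at the relevant span, versus an alternative expansion of NP.

4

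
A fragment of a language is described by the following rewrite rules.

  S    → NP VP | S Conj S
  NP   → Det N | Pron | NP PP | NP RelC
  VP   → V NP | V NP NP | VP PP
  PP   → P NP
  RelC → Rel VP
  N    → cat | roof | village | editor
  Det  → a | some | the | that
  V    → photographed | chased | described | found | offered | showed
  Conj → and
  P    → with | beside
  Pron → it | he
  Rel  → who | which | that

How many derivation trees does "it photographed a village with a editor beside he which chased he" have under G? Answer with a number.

Two of the 9 distinct bracketings:
[S [NP [Pron it]] [VP [V photographed] [NP [NP [Det a] [N village]] [PP [P with] [NP [NP [Det a] [N editor]] [PP [P beside] [NP [NP [Pron he]] [RelC [Rel which] [VP [V chased] [NP [Pron he]]]]]]]]]]]
[S [NP [Pron it]] [VP [V photographed] [NP [NP [Det a] [N village]] [PP [P with] [NP [NP [NP [Det a] [N editor]] [PP [P beside] [NP [Pron he]]]] [RelC [Rel which] [VP [V chased] [NP [Pron he]]]]]]]]]
The trees differ in how a recursive rule is bracketed over the same span.

9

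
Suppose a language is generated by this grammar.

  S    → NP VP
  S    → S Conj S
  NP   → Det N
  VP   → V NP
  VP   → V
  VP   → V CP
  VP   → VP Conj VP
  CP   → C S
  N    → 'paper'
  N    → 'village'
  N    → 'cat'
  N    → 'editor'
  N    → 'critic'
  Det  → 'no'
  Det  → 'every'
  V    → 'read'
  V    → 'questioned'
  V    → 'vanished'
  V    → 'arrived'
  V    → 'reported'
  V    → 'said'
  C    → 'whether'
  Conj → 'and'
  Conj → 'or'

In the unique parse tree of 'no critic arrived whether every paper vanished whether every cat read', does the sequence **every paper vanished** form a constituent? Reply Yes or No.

No

[S [NP [Det no] [N critic]] [VP [V arrived] [CP [C whether] [S [NP [Det every] [N paper]] [VP [V vanished] [CP [C whether] [S [NP [Det every] [N cat]] [VP [V read]]]]]]]]]
The smallest constituent containing 'every paper vanished' is the S spanning 'every paper vanished whether every cat read'; no single node in the tree dominates exactly the given words.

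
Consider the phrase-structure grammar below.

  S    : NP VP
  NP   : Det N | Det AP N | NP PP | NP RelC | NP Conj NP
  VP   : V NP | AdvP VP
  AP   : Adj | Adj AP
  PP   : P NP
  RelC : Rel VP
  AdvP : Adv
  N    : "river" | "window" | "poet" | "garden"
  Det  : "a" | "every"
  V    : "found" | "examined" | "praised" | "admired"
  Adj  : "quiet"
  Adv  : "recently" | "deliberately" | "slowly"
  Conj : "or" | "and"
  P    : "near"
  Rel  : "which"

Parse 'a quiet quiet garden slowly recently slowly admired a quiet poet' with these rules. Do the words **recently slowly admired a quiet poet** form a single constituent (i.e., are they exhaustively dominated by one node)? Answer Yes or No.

[S [NP [Det a] [AP [Adj quiet] [AP [Adj quiet]]] [N garden]] [VP [AdvP [Adv slowly]] [VP [AdvP [Adv recently]] [VP [AdvP [Adv slowly]] [VP [V admired] [NP [Det a] [AP [Adj quiet]] [N poet]]]]]]]
The words 'recently slowly admired a quiet poet' are exhaustively dominated by a single VP node (built by VP → AdvP VP), so they form a constituent.

Yes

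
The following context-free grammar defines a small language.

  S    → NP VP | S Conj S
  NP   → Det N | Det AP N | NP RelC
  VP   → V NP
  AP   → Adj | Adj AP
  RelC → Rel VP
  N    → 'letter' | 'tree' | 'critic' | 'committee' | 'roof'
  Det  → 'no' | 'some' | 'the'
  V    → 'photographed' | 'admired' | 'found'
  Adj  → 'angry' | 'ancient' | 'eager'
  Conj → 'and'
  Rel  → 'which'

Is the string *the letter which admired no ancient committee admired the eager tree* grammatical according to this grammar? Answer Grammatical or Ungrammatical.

Grammatical

[S [NP [NP [Det the] [N letter]] [RelC [Rel which] [VP [V admired] [NP [Det no] [AP [Adj ancient]] [N committee]]]]] [VP [V admired] [NP [Det the] [AP [Adj eager]] [N tree]]]]
Every word is introduced by a lexical rule and the phrasal rules combine the resulting categories into a single S.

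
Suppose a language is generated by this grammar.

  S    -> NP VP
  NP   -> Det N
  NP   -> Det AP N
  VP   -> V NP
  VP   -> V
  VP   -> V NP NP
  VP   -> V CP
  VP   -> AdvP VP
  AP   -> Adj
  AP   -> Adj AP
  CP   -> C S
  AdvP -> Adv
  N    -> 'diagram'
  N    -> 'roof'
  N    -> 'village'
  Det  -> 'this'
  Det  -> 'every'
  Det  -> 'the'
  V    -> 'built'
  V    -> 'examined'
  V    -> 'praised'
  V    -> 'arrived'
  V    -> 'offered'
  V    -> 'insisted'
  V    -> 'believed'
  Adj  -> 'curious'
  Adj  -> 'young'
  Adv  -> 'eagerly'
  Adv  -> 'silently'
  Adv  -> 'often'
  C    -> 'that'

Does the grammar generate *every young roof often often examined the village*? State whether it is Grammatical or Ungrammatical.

Grammatical

S
  NP
    Det: every
    AP
      Adj: young
    N: roof
  VP
    AdvP
      Adv: often
    VP
      AdvP
        Adv: often
      VP
        V: examined
        NP
          Det: the
          N: village
The bracketing above is licensed at every node by one of the given productions, with S at the root.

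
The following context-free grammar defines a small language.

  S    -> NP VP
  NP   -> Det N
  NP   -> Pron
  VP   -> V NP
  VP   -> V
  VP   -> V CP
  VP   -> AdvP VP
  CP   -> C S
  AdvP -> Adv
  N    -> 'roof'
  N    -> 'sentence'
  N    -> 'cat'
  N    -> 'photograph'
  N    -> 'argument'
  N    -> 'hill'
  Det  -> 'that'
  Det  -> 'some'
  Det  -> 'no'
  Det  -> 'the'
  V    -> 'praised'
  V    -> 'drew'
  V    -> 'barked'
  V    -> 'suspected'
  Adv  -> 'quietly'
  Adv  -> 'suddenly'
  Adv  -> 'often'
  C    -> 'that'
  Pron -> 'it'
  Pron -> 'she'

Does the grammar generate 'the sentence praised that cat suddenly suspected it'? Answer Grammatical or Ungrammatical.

Ungrammatical

For S → NP VP, the only prefix that parses as NP is 'the sentence', but the remainder 'praised that cat suddenly suspected it' is not a VP under these rules.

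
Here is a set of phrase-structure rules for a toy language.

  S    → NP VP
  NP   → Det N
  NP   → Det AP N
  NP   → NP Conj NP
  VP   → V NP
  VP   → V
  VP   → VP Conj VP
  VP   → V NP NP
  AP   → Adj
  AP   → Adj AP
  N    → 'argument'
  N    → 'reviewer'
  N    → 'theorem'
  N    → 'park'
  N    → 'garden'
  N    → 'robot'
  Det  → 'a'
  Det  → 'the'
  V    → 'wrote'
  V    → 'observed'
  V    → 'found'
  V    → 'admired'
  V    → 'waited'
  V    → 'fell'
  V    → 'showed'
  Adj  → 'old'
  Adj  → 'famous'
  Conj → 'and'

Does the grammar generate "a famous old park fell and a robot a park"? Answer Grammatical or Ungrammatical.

Ungrammatical

For S → NP VP, the only prefix that parses as NP is 'a famous old park', but the remainder 'fell and a robot a park' is not a VP under these rules.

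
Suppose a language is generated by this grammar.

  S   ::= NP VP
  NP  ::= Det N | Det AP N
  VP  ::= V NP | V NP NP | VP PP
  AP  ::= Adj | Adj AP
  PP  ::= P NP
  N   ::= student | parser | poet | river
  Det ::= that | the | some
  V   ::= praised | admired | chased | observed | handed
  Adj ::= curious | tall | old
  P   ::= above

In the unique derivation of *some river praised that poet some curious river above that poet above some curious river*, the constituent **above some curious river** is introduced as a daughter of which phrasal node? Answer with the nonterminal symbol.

VP

[S [NP [Det some] [N river]] [VP [VP [VP [V praised] [NP [Det that] [N poet]] [NP [Det some] [AP [Adj curious]] [N river]]] [PP [P above] [NP [Det that] [N poet]]]] [PP [P above] [NP [Det some] [AP [Adj curious]] [N river]]]]]
The span 'above some curious river' is the PP node built by PP → P NP.
Its mother is the VP built by VP → VP PP.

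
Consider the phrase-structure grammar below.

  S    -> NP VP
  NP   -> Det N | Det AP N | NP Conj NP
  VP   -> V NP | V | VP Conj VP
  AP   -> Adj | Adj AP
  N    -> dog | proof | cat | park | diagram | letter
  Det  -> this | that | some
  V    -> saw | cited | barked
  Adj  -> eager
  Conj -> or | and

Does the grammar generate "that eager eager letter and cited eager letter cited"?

Ungrammatical

A V word can never sit immediately before an Adj word in any string this grammar generates, so the substring 'cited eager' rules out a derivation.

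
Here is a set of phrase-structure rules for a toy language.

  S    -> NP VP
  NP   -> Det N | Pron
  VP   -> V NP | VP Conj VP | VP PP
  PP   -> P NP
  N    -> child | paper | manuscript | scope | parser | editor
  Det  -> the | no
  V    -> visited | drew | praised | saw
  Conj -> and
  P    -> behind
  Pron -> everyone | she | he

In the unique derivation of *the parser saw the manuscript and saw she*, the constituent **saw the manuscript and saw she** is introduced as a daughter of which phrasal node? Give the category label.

S
  NP
    Det: the
    N: parser
  VP
    VP
      V: saw
      NP
        Det: the
        N: manuscript
    Conj: and
    VP
      V: saw
      NP
        Pron: she
The span 'saw the manuscript and saw she' is the VP node built by VP → VP Conj VP.
Its mother is the S built by S → NP VP.

S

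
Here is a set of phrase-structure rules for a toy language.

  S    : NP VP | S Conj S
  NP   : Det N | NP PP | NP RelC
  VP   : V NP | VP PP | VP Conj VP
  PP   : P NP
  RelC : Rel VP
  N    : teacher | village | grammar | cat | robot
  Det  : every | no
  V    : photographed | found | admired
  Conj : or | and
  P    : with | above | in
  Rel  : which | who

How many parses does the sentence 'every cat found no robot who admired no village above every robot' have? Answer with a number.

4

Two of the 4 distinct bracketings:
[S [NP [Det every] [N cat]] [VP [V found] [NP [NP [NP [Det no] [N robot]] [RelC [Rel who] [VP [V admired] [NP [Det no] [N village]]]]] [PP [P above] [NP [Det every] [N robot]]]]]]
[S [NP [Det every] [N cat]] [VP [V found] [NP [NP [Det no] [N robot]] [RelC [Rel who] [VP [V admired] [NP [NP [Det no] [N village]] [PP [P above] [NP [Det every] [N robot]]]]]]]]]
The trees differ in how a recursive rule is bracketed over the same span.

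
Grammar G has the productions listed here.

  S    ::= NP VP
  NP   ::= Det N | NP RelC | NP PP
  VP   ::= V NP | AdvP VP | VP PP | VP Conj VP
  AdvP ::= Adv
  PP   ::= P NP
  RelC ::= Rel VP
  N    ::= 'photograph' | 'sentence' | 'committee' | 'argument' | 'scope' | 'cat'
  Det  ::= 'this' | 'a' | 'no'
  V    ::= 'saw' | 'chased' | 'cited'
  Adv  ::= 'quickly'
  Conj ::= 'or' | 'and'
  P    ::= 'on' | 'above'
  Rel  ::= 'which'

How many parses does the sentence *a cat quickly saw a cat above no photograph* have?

3

Two of the 3 distinct bracketings:
[S [NP [Det a] [N cat]] [VP [AdvP [Adv quickly]] [VP [V saw] [NP [NP [Det a] [N cat]] [PP [P above] [NP [Det no] [N photograph]]]]]]]
[S [NP [Det a] [N cat]] [VP [AdvP [Adv quickly]] [VP [VP [V saw] [NP [Det a] [N cat]]] [PP [P above] [NP [Det no] [N photograph]]]]]]
The difference turns on whether NP → NP PP is used at the relevant span, versus an alternative expansion of NP.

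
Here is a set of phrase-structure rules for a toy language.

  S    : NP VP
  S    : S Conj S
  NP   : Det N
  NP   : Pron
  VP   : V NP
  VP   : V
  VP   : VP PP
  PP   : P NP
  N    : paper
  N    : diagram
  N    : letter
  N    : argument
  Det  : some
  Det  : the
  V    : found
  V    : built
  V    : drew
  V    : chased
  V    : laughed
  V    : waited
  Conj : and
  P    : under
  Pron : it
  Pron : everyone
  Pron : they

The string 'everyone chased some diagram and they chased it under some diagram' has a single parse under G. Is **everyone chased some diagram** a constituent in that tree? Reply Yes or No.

Yes

[S [S [NP [Pron everyone]] [VP [V chased] [NP [Det some] [N diagram]]]] [Conj and] [S [NP [Pron they]] [VP [VP [V chased] [NP [Pron it]]] [PP [P under] [NP [Det some] [N diagram]]]]]]
The words 'everyone chased some diagram' are exhaustively dominated by a single S node (built by S → NP VP), so they form a constituent.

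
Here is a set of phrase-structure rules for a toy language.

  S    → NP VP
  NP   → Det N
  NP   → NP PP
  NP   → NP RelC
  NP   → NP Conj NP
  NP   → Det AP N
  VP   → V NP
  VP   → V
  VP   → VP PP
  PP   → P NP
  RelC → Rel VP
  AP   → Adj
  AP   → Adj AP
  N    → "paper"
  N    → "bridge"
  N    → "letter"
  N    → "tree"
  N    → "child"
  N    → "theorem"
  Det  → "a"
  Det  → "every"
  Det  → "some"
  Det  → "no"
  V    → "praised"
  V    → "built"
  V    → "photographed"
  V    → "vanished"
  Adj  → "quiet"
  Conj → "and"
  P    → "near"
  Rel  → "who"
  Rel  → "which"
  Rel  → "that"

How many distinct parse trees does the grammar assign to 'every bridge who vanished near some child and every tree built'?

4

Two of the 4 distinct bracketings:
[S [NP [NP [NP [Det every] [N bridge]] [RelC [Rel who] [VP [V vanished]]]] [PP [P near] [NP [NP [Det some] [N child]] [Conj and] [NP [Det every] [N tree]]]]] [VP [V built]]]
[S [NP [NP [Det every] [N bridge]] [RelC [Rel who] [VP [VP [V vanished]] [PP [P near] [NP [NP [Det some] [N child]] [Conj and] [NP [Det every] [N tree]]]]]]] [VP [V built]]]
The difference turns on whether NP → NP PP is used at the relevant span, versus an alternative expansion of NP.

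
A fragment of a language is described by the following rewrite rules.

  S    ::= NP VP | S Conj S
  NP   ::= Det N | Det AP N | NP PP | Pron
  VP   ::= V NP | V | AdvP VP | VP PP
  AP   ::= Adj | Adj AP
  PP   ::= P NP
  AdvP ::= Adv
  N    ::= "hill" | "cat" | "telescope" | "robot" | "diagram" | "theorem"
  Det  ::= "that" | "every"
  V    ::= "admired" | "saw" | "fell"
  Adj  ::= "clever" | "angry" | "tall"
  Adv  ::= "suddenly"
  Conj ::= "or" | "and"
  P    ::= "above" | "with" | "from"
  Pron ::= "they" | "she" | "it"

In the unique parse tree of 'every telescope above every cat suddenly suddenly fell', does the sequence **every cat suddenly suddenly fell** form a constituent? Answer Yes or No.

No

[S [NP [NP [Det every] [N telescope]] [PP [P above] [NP [Det every] [N cat]]]] [VP [AdvP [Adv suddenly]] [VP [AdvP [Adv suddenly]] [VP [V fell]]]]]
The smallest constituent containing 'every cat suddenly suddenly fell' is the S spanning 'every telescope above every cat suddenly suddenly fell'; no single node in the tree dominates exactly the given words.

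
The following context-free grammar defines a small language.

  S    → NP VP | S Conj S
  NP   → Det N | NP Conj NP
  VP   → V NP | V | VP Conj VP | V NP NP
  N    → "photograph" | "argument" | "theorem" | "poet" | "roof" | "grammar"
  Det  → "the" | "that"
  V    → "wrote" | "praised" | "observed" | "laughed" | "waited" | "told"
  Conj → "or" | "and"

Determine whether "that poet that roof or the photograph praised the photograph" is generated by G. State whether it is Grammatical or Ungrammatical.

Ungrammatical

For S → NP VP, the only prefix that parses as NP is 'that poet', but the remainder 'that roof or the photograph praised the photograph' is not a VP under these rules. The alternative S rule S → S Conj S likewise has no satisfying split.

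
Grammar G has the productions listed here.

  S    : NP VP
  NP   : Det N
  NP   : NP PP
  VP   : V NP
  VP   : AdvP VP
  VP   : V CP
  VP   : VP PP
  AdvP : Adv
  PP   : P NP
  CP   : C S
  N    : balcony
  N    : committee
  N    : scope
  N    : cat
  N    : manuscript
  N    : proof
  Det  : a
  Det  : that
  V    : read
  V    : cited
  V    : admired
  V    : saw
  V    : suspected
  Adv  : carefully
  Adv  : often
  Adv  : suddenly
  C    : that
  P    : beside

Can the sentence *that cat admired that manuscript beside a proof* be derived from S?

S
  NP
    Det: that
    N: cat
  VP
    V: admired
    NP
      NP
        Det: that
        N: manuscript
      PP
        P: beside
        NP
          Det: a
          N: proof
The bracketing above is licensed at every node by one of the given productions, with S at the root.

Grammatical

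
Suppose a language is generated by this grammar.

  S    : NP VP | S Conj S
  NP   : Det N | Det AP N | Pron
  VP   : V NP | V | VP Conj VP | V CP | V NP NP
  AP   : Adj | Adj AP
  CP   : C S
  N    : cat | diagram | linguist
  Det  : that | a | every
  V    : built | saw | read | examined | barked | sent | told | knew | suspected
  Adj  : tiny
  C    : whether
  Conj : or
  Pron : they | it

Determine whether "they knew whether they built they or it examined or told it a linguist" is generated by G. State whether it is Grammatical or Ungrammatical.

S
  NP
    Pron: they
  VP
    VP
      V: knew
      CP
        C: whether
        S
          S
            NP
              Pron: they
            VP
              V: built
              NP
                Pron: they
          Conj: or
          S
            NP
              Pron: it
            VP
              V: examined
    Conj: or
    VP
      V: told
      NP
        Pron: it
      NP
        Det: a
        N: linguist
The bracketing above is licensed at every node by one of the given productions, with S at the root.

Grammatical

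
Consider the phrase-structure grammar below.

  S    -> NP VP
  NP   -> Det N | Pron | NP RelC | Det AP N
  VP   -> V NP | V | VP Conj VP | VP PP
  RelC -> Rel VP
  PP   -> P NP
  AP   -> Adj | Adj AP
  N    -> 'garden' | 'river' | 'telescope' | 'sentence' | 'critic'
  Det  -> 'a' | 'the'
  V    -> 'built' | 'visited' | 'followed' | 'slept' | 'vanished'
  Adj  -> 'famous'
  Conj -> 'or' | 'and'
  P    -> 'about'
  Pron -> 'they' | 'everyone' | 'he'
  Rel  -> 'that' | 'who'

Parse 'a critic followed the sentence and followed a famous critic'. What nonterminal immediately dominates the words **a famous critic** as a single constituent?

NP

S
  NP
    Det: a
    N: critic
  VP
    VP
      V: followed
      NP
        Det: the
        N: sentence
    Conj: and
    VP
      V: followed
      NP
        Det: a
        AP
          Adj: famous
        N: critic
The span 'a famous critic' is the NP node built by NP → Det AP N.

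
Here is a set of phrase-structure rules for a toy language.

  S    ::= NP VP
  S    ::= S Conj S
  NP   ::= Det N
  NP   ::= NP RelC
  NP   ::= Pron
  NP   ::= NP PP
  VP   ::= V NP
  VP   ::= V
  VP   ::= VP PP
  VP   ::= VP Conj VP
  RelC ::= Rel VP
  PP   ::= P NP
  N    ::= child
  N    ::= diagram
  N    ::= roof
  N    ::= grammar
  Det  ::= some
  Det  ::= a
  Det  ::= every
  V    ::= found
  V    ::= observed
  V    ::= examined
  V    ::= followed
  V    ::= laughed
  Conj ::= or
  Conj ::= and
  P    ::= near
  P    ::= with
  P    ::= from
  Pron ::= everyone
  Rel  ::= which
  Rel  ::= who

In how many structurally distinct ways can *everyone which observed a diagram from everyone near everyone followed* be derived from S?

9

Two of the 9 distinct bracketings:
[S [NP [NP [Pron everyone]] [RelC [Rel which] [VP [V observed] [NP [NP [Det a] [N diagram]] [PP [P from] [NP [NP [Pron everyone]] [PP [P near] [NP [Pron everyone]]]]]]]]] [VP [V followed]]]
[S [NP [NP [Pron everyone]] [RelC [Rel which] [VP [V observed] [NP [NP [NP [Det a] [N diagram]] [PP [P from] [NP [Pron everyone]]]] [PP [P near] [NP [Pron everyone]]]]]]] [VP [V followed]]]
The trees differ in how a recursive rule is bracketed over the same span.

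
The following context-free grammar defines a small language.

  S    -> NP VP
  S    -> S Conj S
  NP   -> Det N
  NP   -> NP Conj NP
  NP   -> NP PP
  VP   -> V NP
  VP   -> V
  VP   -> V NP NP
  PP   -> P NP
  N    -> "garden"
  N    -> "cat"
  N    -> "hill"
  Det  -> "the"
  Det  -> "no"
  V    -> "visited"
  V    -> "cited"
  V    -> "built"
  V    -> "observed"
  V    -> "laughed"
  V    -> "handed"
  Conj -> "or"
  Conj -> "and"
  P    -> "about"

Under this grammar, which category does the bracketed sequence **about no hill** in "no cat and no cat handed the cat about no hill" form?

S
  NP
    NP
      Det: no
      N: cat
    Conj: and
    NP
      Det: no
      N: cat
  VP
    V: handed
    NP
      NP
        Det: the
        N: cat
      PP
        P: about
        NP
          Det: no
          N: hill
The span 'about no hill' is the PP node built by PP → P NP.

PP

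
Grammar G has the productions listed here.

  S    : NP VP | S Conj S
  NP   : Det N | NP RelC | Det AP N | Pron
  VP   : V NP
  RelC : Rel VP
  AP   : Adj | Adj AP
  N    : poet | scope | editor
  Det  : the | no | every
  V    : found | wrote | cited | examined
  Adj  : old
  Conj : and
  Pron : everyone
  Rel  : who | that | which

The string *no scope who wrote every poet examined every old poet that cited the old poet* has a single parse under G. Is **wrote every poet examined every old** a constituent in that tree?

[S [NP [NP [Det no] [N scope]] [RelC [Rel who] [VP [V wrote] [NP [Det every] [N poet]]]]] [VP [V examined] [NP [NP [Det every] [AP [Adj old]] [N poet]] [RelC [Rel that] [VP [V cited] [NP [Det the] [AP [Adj old]] [N poet]]]]]]]
The smallest constituent containing 'wrote every poet examined every old' is the S spanning 'no scope who wrote every poet examined every old poet that cited the old poet'; no single node in the tree dominates exactly the given words.

No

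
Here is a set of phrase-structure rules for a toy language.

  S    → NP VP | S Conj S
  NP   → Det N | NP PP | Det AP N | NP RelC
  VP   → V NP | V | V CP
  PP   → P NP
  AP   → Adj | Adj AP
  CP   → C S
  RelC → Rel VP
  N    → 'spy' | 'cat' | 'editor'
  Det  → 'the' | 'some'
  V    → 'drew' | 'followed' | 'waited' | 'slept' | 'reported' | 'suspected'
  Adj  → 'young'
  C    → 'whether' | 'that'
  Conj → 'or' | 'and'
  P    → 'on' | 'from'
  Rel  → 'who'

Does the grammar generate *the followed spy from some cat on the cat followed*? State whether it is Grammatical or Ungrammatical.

A Det word can never sit immediately before a V word in any string this grammar generates, so the substring 'the followed' rules out a derivation.

Ungrammatical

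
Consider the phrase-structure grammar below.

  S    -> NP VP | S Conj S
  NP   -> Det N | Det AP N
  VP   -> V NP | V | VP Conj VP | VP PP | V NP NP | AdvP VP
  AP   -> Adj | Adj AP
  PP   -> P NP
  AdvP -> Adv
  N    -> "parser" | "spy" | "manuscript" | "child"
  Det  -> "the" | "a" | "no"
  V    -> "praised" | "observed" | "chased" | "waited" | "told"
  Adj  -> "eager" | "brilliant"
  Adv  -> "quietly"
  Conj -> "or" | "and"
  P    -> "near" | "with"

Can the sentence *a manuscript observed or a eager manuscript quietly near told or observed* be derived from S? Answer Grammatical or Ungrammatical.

Ungrammatical

An Adv word can never sit immediately before a P word in any string this grammar generates, so the substring 'quietly near' rules out a derivation.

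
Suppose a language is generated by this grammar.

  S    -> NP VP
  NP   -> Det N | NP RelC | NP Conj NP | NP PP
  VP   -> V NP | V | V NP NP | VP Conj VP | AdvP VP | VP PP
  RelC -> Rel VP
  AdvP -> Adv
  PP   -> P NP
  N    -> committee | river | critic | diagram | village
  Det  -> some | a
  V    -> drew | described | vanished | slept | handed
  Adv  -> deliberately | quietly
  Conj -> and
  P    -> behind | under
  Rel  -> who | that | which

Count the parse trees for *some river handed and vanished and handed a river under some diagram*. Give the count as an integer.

Two of the 7 distinct bracketings:
[S [NP [Det some] [N river]] [VP [VP [V handed]] [Conj and] [VP [VP [V vanished]] [Conj and] [VP [V handed] [NP [NP [Det a] [N river]] [PP [P under] [NP [Det some] [N diagram]]]]]]]]
[S [NP [Det some] [N river]] [VP [VP [V handed]] [Conj and] [VP [VP [V vanished]] [Conj and] [VP [VP [V handed] [NP [Det a] [N river]]] [PP [P under] [NP [Det some] [N diagram]]]]]]]
The difference turns on whether NP → NP PP is used at the relevant span, versus an alternative expansion of NP.

7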